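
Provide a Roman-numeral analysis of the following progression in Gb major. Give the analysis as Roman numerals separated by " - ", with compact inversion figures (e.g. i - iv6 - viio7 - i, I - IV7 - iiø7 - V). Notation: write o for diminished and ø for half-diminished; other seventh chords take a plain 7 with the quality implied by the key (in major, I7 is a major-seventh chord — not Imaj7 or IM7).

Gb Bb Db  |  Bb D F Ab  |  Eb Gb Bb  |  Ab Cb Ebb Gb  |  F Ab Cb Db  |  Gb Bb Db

I - V7/vi - vi - iiø7 - V65 - I

Gb-Bb-Db: root Gb is the tonic; major triad there is I.
Bb-D-F-Ab is the secondary dominant of vi (dominant seventh chord on Bb): V7/vi.
Eb-Gb-Bb: minor triad on Eb = scale degree 6 → vi.
Ab-Cb-Ebb-Gb: Ab with this quality isn't in the key; it's iiø7, borrowed from the parallel minor.
F-Ab-Cb-Db: root Db is the dominant; dominant seventh chord there is V65.
Gb-Bb-Db: major triad on Gb = scale degree 1 → I.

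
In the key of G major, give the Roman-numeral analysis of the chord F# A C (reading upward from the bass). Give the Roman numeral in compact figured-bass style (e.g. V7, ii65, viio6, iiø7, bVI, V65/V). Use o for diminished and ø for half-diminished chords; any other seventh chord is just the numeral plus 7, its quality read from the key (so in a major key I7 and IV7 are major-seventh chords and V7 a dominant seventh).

Stacked in thirds the chord is F#-A-C: a diminished triad on F#.
In G major, F# is the leading tone; the diatonic diminished triad there is viio.

viio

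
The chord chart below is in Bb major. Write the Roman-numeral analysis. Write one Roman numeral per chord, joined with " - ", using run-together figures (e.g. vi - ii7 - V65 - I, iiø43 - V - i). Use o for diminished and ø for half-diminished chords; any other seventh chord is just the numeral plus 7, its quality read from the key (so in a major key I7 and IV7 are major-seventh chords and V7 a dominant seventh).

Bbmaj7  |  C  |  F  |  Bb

I7 - V/V - V - I

Bbmaj7: root Bb is the tonic; major seventh chord there is I7.
C is the secondary dominant of V (major triad on C): V/V.
F: major triad on F = scale degree 5 → V.
Bb: major triad on Bb = scale degree 1 → I.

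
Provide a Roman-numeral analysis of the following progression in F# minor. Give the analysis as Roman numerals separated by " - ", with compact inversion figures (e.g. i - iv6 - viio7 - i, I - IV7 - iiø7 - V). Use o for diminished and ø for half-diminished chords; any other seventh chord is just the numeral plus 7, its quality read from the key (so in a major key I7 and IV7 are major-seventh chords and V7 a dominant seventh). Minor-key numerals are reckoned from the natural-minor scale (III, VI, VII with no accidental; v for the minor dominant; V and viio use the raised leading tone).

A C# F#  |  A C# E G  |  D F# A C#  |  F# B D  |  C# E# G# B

i6 - V7/VI - VI7 - iv64 - V7

A-C#-F# has root F#, degree 1 in F# minor, so i6.
A-C#-E-G is the secondary dominant of VI (dominant seventh chord on A): V7/VI.
D-F#-A-C# has root D, degree 6 in F# minor, so VI7.
F#-B-D: root B is the subdominant; minor triad there is iv64.
C#-E#-G#-B has root C#, degree 5 in F# minor, so V7.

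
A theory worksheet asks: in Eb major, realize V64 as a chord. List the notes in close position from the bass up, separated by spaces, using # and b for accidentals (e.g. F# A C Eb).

F Bb D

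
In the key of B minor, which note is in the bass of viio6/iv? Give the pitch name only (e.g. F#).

F#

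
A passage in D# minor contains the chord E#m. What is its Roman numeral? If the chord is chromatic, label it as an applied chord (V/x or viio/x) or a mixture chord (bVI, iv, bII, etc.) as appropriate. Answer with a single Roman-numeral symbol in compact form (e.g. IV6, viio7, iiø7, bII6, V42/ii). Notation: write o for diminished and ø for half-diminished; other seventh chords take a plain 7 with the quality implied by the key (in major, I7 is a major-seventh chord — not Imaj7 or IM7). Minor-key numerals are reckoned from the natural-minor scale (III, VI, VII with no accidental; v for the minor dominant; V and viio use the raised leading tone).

ii

The pitches E#-G#-B# form a minor triad rooted on E#.
E# is the second degree of D# minor. This is the minor supertonic, borrowed from the parallel major (the Dorian ii).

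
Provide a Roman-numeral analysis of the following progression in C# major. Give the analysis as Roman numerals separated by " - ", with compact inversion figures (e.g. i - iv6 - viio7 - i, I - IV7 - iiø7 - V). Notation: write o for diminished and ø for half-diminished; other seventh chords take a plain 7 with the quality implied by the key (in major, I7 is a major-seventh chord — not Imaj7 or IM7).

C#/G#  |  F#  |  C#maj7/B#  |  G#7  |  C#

C#/G# has root C#, degree 1 in C# major, so I64.
F# has root F#, degree 4 in C# major, so IV.
C#maj7/B#: root C# is the tonic; major seventh chord there is I42.
G#7: root G# is the dominant; dominant seventh chord there is V7.
C# has root C#, degree 1 in C# major, so I.

I64 - IV - I42 - V7 - I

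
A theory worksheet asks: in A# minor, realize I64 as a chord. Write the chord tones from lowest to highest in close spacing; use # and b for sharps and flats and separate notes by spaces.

E# A# C##

Scale degree 1 in A# minor is A#; here the chord built on it is altered to a major triad. I64 is the major tonic (Picardy third), borrowed from the parallel major.
So the chord is A#-C##-E#.
With the 64 figure the chord is in second inversion; from the bass E# upward in close position it reads E#-A#-C##.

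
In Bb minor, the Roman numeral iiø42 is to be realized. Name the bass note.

Bb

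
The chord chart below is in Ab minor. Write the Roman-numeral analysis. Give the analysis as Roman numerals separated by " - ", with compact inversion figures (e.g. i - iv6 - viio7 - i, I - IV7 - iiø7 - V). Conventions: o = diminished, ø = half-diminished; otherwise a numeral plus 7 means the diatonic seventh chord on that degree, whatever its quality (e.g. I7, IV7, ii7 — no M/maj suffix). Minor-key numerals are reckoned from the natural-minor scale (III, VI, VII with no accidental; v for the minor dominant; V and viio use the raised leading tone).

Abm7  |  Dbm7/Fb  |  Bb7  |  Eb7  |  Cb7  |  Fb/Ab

Abm7 has root Ab, degree 1 in Ab minor, so i7.
Dbm7/Fb: minor seventh chord on Db = scale degree 4 → iv65.
Bb7: a dominant seventh chord on Bb, the applied dominant of V → V7/V.
Eb7: dominant seventh chord on Eb = scale degree 5 → V7.
Cb7 is the secondary dominant of VI (dominant seventh chord on Cb): V7/VI.
Fb/Ab has root Fb, degree 6 in Ab minor, so VI6.

i7 - iv65 - V7/V - V7 - V7/VI - VI6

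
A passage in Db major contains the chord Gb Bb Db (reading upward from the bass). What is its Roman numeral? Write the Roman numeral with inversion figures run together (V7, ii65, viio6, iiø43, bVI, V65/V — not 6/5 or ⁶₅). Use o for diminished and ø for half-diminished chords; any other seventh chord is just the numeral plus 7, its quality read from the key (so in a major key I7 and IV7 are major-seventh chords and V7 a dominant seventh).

IV

Stacked in thirds the chord is Gb-Bb-Db: a major triad on Gb.
Gb is scale degree 4 in Db major, and a major triad on that degree is written IV.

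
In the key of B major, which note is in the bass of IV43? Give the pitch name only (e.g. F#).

B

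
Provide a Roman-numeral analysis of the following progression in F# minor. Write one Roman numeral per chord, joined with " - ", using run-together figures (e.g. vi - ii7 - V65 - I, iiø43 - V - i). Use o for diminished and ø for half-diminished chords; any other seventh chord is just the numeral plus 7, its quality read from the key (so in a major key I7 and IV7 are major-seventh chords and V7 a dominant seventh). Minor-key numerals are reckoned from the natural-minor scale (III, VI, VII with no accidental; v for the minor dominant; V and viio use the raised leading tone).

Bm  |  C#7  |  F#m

Bm has root B, degree 4 in F# minor, so iv.
C#7: dominant seventh chord on C# = scale degree 5 → V7.
F#m: minor triad on F# = scale degree 1 → i.

iv - V7 - i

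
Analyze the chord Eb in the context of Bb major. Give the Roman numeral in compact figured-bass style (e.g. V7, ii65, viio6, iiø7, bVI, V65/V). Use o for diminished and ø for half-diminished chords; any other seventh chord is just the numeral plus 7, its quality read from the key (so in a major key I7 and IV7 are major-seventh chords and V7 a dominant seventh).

Stacked in thirds the chord is Eb-G-Bb: a major triad on Eb.
In Bb major, Eb is the subdominant; the diatonic major triad there is IV.

IV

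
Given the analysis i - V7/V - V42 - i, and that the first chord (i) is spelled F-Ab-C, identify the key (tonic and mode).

F minor

The anchor chord is a minor triad on F, labeled i.
If F is scale degree 1 and the mode makes that degree carry a minor triad, the tonic is F and the mode is minor.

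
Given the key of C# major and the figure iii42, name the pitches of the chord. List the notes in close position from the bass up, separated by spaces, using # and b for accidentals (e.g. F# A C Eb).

D# E# G# B#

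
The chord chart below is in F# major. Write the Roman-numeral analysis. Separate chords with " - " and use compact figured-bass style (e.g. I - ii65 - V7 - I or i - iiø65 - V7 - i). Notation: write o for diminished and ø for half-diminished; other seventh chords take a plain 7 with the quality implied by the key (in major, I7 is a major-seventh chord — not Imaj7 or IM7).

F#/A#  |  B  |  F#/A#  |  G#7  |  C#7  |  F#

I6 - IV - I6 - V7/V - V7 - I

F#/A# has root F#, degree 1 in F# major, so I6.
B: major triad on B = scale degree 4 → IV.
F#/A#: major triad on F# = scale degree 1 → I6.
G#7 is the secondary dominant of V (dominant seventh chord on G#): V7/V.
C#7 has root C#, degree 5 in F# major, so V7.
F#: root F# is the tonic; major triad there is I.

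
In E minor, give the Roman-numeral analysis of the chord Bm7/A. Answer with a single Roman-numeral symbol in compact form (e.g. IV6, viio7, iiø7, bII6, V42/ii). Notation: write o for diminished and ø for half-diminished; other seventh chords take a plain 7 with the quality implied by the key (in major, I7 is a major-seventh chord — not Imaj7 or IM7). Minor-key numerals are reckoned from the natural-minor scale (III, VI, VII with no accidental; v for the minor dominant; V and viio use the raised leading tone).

The pitches B-D-F#-A form a minor seventh chord rooted on B.
B is scale degree 5 in E minor, and a minor seventh chord on that degree is written v7.
With A in the bass the chord is in third inversion, so the figured bass is 42.

v42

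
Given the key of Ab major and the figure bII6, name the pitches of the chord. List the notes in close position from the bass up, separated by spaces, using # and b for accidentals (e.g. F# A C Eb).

Scale degree 2 in Ab major is Bb; lowering it a half step gives Bbb. bII6 is the Neapolitan sixth — a major triad on the lowered second degree, here in its customary first inversion.
So the chord is Bbb-Db-Fb, a major triad.
The figured bass 6 indicates first inversion, placing the third (Db) in the bass: Db-Fb-Bbb.

Db Fb Bbb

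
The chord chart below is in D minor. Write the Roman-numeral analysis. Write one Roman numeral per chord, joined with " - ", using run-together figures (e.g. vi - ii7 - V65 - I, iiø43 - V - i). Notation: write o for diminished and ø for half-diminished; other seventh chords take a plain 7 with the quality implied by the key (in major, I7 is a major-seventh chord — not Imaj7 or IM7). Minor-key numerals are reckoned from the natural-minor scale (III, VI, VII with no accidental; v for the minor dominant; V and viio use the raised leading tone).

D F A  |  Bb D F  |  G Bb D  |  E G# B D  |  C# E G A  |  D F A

i - VI - iv - V7/V - V65 - i

D-F-A: minor triad on D = scale degree 1 → i.
Bb-D-F: root Bb is the submediant; major triad there is VI.
G-Bb-D: minor triad on G = scale degree 4 → iv.
E-G#-B-D is the secondary dominant of V (dominant seventh chord on E): V7/V.
C#-E-G-A: root A is the dominant; dominant seventh chord there is V65.
D-F-A: root D is the tonic; minor triad there is i.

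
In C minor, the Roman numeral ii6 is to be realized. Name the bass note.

ii in C minor has root D; the chord is D-F-A.
The figure 6 means first inversion — the third is in the bass.

F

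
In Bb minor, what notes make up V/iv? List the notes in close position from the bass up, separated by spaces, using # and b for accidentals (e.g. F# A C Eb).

Bb D F

The slash means an applied dominant: we want the dominant of iv. In Bb minor, iv is Eb minor, and its dominant is built on Bb.
Building a major triad on Bb gives Bb-D-F.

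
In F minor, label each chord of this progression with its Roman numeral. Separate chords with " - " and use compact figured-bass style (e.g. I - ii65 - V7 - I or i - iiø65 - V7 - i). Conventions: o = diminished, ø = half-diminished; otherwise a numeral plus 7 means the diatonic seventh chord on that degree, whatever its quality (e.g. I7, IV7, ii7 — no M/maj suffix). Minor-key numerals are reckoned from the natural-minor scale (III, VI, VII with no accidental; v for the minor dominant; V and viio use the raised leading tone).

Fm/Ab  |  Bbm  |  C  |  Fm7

Fm/Ab has root F, degree 1 in F minor, so i6.
Bbm: minor triad on Bb = scale degree 4 → iv.
C: major triad on C = scale degree 5 → V.
Fm7 has root F, degree 1 in F minor, so i7.

i6 - iv - V - i7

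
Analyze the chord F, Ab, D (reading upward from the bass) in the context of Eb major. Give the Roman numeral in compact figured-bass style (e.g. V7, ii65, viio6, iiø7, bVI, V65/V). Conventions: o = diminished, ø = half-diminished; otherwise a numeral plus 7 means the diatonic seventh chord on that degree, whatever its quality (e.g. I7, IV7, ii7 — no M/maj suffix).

viio6

Stacked in thirds the chord is D-F-Ab: a diminished triad on D.
D is scale degree 7 in Eb major, and a diminished triad on that degree is written viio.
With F in the bass the chord is in first inversion, so the figured bass is 6.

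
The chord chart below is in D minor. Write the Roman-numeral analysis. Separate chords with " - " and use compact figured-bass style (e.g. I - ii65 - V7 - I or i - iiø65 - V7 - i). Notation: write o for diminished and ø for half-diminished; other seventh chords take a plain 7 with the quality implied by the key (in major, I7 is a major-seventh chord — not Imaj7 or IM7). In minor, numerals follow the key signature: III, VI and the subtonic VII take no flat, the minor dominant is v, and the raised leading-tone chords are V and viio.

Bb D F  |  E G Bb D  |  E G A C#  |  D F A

Bb-D-F: root Bb is the submediant; major triad there is VI.
E-G-Bb-D: root E is the supertonic; half-diminished seventh chord there is iiø7.
E-G-A-C#: dominant seventh chord on A = scale degree 5 → V43.
D-F-A: root D is the tonic; minor triad there is i.

VI - iiø7 - V43 - i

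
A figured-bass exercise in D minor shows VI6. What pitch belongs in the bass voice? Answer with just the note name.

D

VI in D minor has root Bb; the chord is Bb-D-F.
The figure 6 means first inversion — the third is in the bass.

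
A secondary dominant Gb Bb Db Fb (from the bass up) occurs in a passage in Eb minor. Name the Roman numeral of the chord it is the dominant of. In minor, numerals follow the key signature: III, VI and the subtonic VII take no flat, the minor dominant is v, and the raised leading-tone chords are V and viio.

VI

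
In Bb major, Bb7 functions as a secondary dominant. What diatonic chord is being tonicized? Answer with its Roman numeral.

IV

The chord is a dominant seventh chord on Bb.
A dominant resolves down a perfect fifth: Bb → Eb. In Bb major, Eb is scale degree 4, i.e. IV.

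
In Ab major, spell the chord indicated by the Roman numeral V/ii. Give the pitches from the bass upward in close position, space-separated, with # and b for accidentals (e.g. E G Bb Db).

F A C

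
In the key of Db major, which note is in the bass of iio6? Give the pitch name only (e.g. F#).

Gb

iio in Db major has root Eb; the chord is Eb-Gb-Bbb.
The figure 6 means first inversion — the third is in the bass.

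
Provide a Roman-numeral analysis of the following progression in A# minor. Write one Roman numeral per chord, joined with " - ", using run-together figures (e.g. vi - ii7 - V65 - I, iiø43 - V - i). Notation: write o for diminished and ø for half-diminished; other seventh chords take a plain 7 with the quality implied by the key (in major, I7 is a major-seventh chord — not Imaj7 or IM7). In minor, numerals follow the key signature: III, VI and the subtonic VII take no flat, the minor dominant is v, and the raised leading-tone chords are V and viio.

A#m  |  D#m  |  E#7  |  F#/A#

i - iv - V7 - VI6

A#m: minor triad on A# = scale degree 1 → i.
D#m: root D# is the subdominant; minor triad there is iv.
E#7 has root E#, degree 5 in A# minor, so V7.
F#/A# has root F#, degree 6 in A# minor, so VI6.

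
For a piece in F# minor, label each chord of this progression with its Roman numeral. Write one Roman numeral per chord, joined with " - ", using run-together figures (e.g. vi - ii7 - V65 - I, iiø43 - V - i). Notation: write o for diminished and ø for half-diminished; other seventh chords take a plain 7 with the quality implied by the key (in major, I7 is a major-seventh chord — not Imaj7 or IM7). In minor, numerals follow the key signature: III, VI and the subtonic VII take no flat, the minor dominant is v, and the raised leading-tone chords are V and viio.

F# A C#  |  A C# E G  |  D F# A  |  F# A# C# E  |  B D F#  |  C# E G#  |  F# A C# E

F#-A-C#: minor triad on F# = scale degree 1 → i.
A-C#-E-G: chromatic; A is V of VI, so V7/VI.
D-F#-A has root D, degree 6 in F# minor, so VI.
F#-A#-C#-E: a dominant seventh chord on F#, the applied dominant of iv → V7/iv.
B-D-F# has root B, degree 4 in F# minor, so iv.
C#-E-G#: root C# is the dominant; minor triad there is v.
F#-A-C#-E: root F# is the tonic; minor seventh chord there is i7.

i - V7/VI - VI - V7/iv - iv - v - i7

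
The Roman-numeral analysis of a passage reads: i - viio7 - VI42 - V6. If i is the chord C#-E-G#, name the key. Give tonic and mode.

C# minor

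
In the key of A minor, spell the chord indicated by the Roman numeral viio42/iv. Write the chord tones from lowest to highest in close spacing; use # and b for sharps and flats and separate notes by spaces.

The slash marks an applied leading-tone chord: viio of iv. In A minor, iv is D, so the leading tone to it is C#, a half step below.
Building a fully diminished seventh chord on C# gives C#-E-G-Bb.
The figured bass 42 indicates third inversion, placing the seventh (Bb) in the bass: Bb-C#-E-G.

Bb C# E G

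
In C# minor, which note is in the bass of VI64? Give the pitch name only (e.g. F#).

E

VI in C# minor has root A; the chord is A-C#-E.
The figure 64 means second inversion — the fifth is in the bass.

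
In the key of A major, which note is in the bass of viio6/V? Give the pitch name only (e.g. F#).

The applied chord viio6/V is rooted on D#: D#-F#-A.
The figure 6 means first inversion — the third is in the bass.

F#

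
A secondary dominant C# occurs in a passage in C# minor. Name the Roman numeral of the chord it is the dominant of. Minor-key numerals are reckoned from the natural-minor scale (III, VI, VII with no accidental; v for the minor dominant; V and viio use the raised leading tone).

iv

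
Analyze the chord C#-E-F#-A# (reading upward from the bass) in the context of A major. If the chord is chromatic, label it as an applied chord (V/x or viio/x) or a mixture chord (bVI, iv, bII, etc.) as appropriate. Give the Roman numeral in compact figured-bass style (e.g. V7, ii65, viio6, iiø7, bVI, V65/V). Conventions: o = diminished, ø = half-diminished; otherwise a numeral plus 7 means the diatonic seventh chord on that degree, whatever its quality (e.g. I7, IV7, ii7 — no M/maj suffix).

V43/ii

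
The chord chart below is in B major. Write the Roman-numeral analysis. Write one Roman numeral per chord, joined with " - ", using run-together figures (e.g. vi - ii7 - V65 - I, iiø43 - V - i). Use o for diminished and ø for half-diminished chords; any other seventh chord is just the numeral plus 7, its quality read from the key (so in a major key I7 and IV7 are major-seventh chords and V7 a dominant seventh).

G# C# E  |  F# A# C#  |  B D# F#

G#-C#-E: minor triad on C# = scale degree 2 → ii64.
F#-A#-C#: root F# is the dominant; major triad there is V.
B-D#-F# has root B, degree 1 in B major, so I.

ii64 - V - I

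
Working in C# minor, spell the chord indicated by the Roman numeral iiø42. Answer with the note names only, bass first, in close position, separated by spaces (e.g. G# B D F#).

C# D# F# A

In C# minor, scale degree 2 is D#, and the diatonic chord built there is a half-diminished seventh chord.
That chord is spelled D#-F#-A-C#.
With the 42 figure the chord is in third inversion; from the bass C# upward in close position it reads C#-D#-F#-A.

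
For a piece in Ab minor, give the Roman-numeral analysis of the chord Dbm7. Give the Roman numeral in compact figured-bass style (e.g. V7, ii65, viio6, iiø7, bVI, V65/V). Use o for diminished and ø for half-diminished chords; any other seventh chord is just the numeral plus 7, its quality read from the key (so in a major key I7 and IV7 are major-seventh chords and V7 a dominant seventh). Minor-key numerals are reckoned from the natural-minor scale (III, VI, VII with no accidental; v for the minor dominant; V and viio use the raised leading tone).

iv7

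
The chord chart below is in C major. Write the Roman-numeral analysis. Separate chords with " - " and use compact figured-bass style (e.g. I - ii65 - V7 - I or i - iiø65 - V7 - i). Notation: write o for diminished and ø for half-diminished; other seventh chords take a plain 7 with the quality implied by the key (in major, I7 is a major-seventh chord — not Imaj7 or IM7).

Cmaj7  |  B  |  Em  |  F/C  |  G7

I7 - V/iii - iii - IV64 - V7

Cmaj7: root C is the tonic; major seventh chord there is I7.
B: chromatic; B is V of iii, so V/iii.
Em: minor triad on E = scale degree 3 → iii.
F/C: major triad on F = scale degree 4 → IV64.
G7: dominant seventh chord on G = scale degree 5 → V7.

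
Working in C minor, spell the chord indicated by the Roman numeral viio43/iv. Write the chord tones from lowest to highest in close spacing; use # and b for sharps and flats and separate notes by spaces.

viio43/iv is a secondary leading-tone chord. The target iv is F in C minor; the applied chord is rooted a semitone below, on E.
Building a fully diminished seventh chord on E gives E-G-Bb-Db.
The figured bass 43 indicates second inversion, placing the fifth (Bb) in the bass: Bb-Db-E-G.

Bb Db E G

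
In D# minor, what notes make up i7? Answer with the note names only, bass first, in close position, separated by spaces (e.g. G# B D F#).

D# F# A# C#

The numeral's case and figure indicate a minor seventh chord. In D# minor its root, the first degree, is D#.
That chord is spelled D#-F#-A#-C#.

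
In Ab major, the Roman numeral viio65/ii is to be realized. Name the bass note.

C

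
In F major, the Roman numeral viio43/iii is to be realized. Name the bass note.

The applied chord viio43/iii is rooted on G#: G#-B-D-F.
The figure 43 means second inversion — the fifth is in the bass.

D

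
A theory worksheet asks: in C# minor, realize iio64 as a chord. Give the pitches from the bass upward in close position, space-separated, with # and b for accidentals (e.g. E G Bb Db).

A D# F#

In C# minor, the supertonic is D#, and the diatonic chord built there is a diminished triad.
Stacking thirds from D# gives D#-F#-A.
The figured bass 64 indicates second inversion, placing the fifth (A) in the bass: A-D#-F#.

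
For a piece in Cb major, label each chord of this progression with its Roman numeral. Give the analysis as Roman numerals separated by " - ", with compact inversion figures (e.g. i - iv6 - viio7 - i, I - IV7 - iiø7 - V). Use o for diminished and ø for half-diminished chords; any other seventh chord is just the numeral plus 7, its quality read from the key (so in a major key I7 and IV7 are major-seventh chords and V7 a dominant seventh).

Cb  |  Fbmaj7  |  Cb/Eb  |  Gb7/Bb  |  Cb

Cb has root Cb, degree 1 in Cb major, so I.
Fbmaj7: major seventh chord on Fb = scale degree 4 → IV7.
Cb/Eb: root Cb is the tonic; major triad there is I6.
Gb7/Bb: root Gb is the dominant; dominant seventh chord there is V65.
Cb: major triad on Cb = scale degree 1 → I.

I - IV7 - I6 - V65 - I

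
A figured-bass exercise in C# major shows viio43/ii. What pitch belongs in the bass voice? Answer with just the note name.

The applied chord viio43/ii is rooted on C##: C##-E#-G#-B.
The figure 43 means second inversion — the fifth is in the bass.

G#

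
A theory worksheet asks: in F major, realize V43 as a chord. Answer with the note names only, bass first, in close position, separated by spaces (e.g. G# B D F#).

G Bb C E

The numeral's case and figure indicate a dominant seventh chord. In F major its root, the dominant, is C.
Stacking thirds from C gives C-E-G-Bb.
The figured bass 43 indicates second inversion, placing the fifth (G) in the bass: G-Bb-C-E.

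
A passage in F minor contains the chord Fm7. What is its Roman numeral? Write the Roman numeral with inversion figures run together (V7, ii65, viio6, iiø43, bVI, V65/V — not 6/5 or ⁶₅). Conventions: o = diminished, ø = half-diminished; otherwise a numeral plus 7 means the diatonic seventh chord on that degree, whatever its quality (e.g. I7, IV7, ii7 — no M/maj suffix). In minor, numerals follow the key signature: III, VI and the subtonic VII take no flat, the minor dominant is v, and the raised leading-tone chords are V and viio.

Stacked in thirds the chord is F-Ab-C-Eb: a minor seventh chord on F.
In F minor, F is the tonic; the diatonic minor seventh chord there is i7.

i7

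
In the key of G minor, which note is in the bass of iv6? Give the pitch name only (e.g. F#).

iv in G minor has root C; the chord is C-Eb-G.
The figure 6 means first inversion — the third is in the bass.

Eb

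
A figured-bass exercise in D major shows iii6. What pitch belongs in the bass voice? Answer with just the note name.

iii in D major has root F#; the chord is F#-A-C#.
The figure 6 means first inversion — the third is in the bass.

A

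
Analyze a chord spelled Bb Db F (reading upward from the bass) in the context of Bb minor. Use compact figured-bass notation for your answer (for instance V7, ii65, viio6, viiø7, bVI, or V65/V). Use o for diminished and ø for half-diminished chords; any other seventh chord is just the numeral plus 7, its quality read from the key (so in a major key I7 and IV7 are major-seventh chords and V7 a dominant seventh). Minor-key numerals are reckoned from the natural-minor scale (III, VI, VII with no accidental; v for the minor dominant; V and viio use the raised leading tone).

i

Stacked in thirds the chord is Bb-Db-F: a minor triad on Bb.
In Bb minor, Bb is the tonic; the diatonic minor triad there is i.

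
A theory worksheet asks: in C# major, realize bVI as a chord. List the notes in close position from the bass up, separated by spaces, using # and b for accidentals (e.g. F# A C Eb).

A C# E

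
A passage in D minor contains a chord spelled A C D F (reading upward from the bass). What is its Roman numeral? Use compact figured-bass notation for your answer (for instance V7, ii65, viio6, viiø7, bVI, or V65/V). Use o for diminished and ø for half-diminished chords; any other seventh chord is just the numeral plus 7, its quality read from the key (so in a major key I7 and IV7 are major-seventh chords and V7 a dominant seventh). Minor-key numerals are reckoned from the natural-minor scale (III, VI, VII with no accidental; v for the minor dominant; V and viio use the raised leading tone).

The pitches D-F-A-C form a minor seventh chord rooted on D.
In D minor, D is the tonic; the diatonic minor seventh chord there is i7.
With A in the bass the chord is in second inversion, so the figured bass is 43.

i43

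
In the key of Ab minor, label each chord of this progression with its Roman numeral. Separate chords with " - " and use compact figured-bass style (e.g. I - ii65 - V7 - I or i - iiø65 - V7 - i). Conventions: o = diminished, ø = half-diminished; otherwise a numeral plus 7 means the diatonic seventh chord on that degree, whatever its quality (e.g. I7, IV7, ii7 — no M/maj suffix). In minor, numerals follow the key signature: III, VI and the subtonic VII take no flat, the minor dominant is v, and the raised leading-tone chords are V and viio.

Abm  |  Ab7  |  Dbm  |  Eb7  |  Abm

i - V7/iv - iv - V7 - i

Abm: root Ab is the tonic; minor triad there is i.
Ab7: a dominant seventh chord on Ab, the applied dominant of iv → V7/iv.
Dbm: minor triad on Db = scale degree 4 → iv.
Eb7: root Eb is the dominant; dominant seventh chord there is V7.
Abm: root Ab is the tonic; minor triad there is i.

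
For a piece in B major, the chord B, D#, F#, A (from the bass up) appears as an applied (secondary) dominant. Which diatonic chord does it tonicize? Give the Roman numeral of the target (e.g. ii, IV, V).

IV

The chord is a dominant seventh chord on B.
A dominant resolves down a perfect fifth: B → E. In B major, E is scale degree 4, i.e. IV.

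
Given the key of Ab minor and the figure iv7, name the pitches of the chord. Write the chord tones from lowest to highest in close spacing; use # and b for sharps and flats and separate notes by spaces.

Db Fb Ab Cb

In Ab minor, the subdominant is Db, and the diatonic chord built there is a minor seventh chord.
That chord is spelled Db-Fb-Ab-Cb.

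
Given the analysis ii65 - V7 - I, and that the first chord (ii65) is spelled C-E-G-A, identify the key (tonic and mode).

ii65 is given as C-E-G-A — a minor seventh chord with root A.
Counting down one scale step from A places the tonic on G; a minor seventh chord on degree 2 is diatonic only in major.

G major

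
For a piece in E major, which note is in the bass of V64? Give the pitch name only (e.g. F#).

V in E major has root B; the chord is B-D#-F#.
The figure 64 means second inversion — the fifth is in the bass.

F#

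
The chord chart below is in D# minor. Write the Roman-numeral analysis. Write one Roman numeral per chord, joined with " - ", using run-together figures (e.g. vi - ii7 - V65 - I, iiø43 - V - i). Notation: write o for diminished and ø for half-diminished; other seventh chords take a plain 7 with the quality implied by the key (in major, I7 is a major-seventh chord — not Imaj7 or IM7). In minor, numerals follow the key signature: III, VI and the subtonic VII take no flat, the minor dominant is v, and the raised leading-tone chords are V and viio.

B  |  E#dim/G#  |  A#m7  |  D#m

VI - iio6 - v7 - i

B: root B is the submediant; major triad there is VI.
E#dim/G#: diminished triad on E# = scale degree 2 → iio6.
A#m7 has root A#, degree 5 in D# minor, so v7.
D#m: root D# is the tonic; minor triad there is i.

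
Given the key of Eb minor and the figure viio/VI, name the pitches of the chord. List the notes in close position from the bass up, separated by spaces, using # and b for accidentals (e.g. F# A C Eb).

Bb Db Fb

viio/VI is a secondary leading-tone chord. The target VI is Cb in Eb minor; the applied chord is rooted a semitone below, on Bb.
Building a diminished triad on Bb gives Bb-Db-Fb.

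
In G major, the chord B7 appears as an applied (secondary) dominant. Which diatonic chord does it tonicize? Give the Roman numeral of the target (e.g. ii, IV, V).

vi

The chord is a dominant seventh chord on B.
A dominant resolves down a perfect fifth: B → E. In G major, E is scale degree 6, i.e. vi.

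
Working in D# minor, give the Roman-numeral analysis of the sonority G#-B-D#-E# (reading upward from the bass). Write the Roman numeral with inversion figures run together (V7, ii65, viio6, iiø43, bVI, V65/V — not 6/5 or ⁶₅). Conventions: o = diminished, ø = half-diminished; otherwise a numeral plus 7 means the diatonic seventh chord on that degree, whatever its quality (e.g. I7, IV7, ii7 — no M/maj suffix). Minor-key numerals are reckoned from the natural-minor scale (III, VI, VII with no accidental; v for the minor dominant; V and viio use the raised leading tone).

iiø65

Stacked in thirds the chord is E#-G#-B-D#: a half-diminished seventh chord on E#.
In D# minor, E# is the supertonic; the diatonic half-diminished seventh chord there is iiø7.
With G# in the bass the chord is in first inversion, so the figured bass is 65.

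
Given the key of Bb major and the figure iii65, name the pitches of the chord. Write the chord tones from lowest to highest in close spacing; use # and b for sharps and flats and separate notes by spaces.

The numeral's case and figure indicate a minor seventh chord. In Bb major its root, the third degree, is D.
That chord is spelled D-F-A-C.
With the 65 figure the chord is in first inversion; from the bass F upward in close position it reads F-A-C-D.

F A C D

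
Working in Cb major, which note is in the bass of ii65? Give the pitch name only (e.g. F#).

Fb

ii in Cb major has root Db; the chord is Db-Fb-Ab-Cb.
The figure 65 means first inversion — the third is in the bass.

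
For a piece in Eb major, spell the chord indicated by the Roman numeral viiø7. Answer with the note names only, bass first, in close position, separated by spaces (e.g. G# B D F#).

The numeral's case and figure indicate a half-diminished seventh chord. In Eb major its root, scale degree 7, is D.
That chord is spelled D-F-Ab-C.

D F Ab C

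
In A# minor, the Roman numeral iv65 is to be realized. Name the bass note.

F#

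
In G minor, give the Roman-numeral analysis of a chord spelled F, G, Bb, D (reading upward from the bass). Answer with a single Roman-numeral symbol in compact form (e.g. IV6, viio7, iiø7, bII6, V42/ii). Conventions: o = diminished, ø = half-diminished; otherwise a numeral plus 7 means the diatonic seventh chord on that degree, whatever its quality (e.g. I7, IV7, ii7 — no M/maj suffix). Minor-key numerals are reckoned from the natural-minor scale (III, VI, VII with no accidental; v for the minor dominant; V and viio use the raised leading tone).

The pitches G-Bb-D-F form a minor seventh chord rooted on G.
G is scale degree 1 in G minor, and a minor seventh chord on that degree is written i7.
With F in the bass the chord is in third inversion, so the figured bass is 42.

i42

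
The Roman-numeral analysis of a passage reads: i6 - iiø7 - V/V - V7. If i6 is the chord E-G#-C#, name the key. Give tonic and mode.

C# minor

The chord C#m/E is a minor triad rooted on C#; its label is i6.
If C# is scale degree 1 and the mode makes that degree carry a minor triad, the tonic is C# and the mode is minor.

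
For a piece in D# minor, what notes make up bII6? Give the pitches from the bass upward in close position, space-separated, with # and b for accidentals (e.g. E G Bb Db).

G# B E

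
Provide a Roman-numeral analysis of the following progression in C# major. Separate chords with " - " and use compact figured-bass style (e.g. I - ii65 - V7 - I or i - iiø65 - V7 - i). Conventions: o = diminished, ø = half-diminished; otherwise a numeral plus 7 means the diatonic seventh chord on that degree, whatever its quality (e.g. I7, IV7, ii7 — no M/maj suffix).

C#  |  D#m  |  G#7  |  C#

I - ii - V7 - I

C# has root C#, degree 1 in C# major, so I.
D#m: root D# is the supertonic; minor triad there is ii.
G#7: root G# is the dominant; dominant seventh chord there is V7.
C#: root C# is the tonic; major triad there is I.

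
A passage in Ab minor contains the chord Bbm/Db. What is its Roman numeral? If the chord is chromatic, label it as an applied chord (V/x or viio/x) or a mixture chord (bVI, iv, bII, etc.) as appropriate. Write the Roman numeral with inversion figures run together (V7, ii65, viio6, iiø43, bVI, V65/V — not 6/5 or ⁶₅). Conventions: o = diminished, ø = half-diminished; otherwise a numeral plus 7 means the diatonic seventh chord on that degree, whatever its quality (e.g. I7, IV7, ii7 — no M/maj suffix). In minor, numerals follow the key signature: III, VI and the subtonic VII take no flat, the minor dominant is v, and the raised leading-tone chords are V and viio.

ii6

The pitches Bb-Db-F form a minor triad rooted on Bb.
Bb is the second degree of Ab minor. This is the minor supertonic, borrowed from the parallel major (the Dorian ii).
With Db in the bass the chord is in first inversion, so the figured bass is 6.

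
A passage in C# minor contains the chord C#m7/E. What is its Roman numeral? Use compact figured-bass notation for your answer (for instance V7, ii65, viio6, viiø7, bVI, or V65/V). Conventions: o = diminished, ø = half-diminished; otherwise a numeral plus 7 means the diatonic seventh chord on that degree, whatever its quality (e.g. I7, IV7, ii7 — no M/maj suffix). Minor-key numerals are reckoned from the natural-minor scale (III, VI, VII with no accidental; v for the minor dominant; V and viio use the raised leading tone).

i65

Stacked in thirds the chord is C#-E-G#-B: a minor seventh chord on C#.
In C# minor, C# is the tonic; the diatonic minor seventh chord there is i7.
With E in the bass the chord is in first inversion, so the figured bass is 65.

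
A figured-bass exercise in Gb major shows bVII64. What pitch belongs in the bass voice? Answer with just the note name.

bVII in Gb major has root Fb; the chord is Fb-Ab-Cb.
The figure 64 means second inversion — the fifth is in the bass.

Cb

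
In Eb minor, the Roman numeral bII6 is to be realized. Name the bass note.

bII in Eb minor has root Fb; the chord is Fb-Ab-Cb.
The figure 6 means first inversion — the third is in the bass.

Ab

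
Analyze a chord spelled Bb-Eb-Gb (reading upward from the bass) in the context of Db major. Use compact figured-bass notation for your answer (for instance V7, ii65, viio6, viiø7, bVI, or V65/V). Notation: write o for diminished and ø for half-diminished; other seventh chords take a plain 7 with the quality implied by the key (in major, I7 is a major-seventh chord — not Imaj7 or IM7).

The pitches Eb-Gb-Bb form a minor triad rooted on Eb.
In Db major, Eb is the supertonic; the diatonic minor triad there is ii.
With Bb in the bass the chord is in second inversion, so the figured bass is 64.

ii64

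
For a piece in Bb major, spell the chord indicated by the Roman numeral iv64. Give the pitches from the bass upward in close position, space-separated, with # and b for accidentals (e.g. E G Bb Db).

Bb Eb Gb

Scale degree 4 in Bb major is Eb; here the chord built on it is altered to a minor triad. iv64 is the minor subdominant, borrowed from the parallel minor.
So the chord is Eb-Gb-Bb.
The figured bass 64 indicates second inversion, placing the fifth (Bb) in the bass: Bb-Eb-Gb.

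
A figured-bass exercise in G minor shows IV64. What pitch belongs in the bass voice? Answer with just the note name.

G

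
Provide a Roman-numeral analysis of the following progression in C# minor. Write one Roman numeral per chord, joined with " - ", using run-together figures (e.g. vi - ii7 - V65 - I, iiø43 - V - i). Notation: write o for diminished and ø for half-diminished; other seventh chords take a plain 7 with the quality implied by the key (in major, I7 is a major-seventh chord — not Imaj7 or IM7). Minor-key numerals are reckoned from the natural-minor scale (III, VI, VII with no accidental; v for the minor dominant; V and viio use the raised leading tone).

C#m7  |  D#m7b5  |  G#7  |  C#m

i7 - iiø7 - V7 - i

C#m7: minor seventh chord on C# = scale degree 1 → i7.
D#m7b5 has root D#, degree 2 in C# minor, so iiø7.
G#7: root G# is the dominant; dominant seventh chord there is V7.
C#m: root C# is the tonic; minor triad there is i.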